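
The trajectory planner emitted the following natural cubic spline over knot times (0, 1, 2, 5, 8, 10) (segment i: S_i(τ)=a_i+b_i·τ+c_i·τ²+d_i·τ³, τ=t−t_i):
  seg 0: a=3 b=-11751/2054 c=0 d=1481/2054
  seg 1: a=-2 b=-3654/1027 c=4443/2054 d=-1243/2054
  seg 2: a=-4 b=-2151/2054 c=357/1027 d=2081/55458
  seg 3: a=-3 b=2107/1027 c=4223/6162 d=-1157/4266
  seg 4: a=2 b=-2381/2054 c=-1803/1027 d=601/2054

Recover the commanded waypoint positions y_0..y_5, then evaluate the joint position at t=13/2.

y_0=3 y_1=-2 y_2=-4 y_3=-3 y_4=2 y_5=-5
S(13/2) = 11569/16432

y_0 = S_0(0) = a_0 = 3
y_1 = S_1(0) = a_1 = -2
y_2 = S_2(0) = a_2 = -4
y_3 = S_3(0) = a_3 = -3
y_4 = S_4(0) = a_4 = 2
y_5 = S_4(2) = -5
t_q=13/2 is in segment 3 (τ=3/2); S_3(τ)=11569/16432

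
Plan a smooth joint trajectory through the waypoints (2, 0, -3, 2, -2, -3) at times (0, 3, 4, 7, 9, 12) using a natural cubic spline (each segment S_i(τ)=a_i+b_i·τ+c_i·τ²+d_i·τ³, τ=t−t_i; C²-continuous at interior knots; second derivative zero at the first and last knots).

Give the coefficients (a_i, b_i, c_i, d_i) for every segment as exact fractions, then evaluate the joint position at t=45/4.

  seg 0: a=2 b=161/296 c=0 d=-1075/7992
  seg 1: a=0 b=-457/148 c=-1075/888 d=1153/888
  seg 2: a=-3 b=-1433/888 c=298/111 d=-157/296
  seg 3: a=2 b=77/444 c=-1855/888 d=445/888
  seg 4: a=-2 b=-321/148 c=815/888 d=-815/7992
S(45/4) = -64321/18944

Δ: Δ0=-2/3, Δ1=-3, Δ2=5/3, Δ3=-2, Δ4=-1/3
row 1: diag=8, rhs=-14; c'=1/8, d'=-7/4
row 2: denom=8−1·1/8=63/8; d'=(28−1·-7/4)/(63/8)=34/9
row 3: denom=10−3·8/21=62/7; d'=(-22−3·34/9)/(62/7)=-350/93
row 4: denom=10−2·7/31=296/31; d'=(10−2·-350/93)/(296/31)=815/444
back: M4=815/444
back: M3=-350/93−7/31·815/444=-1855/444
back: M2=34/9−8/21·-1855/444=596/111
back: M1=-7/4−1/8·596/111=-1075/444
M: M0=0, M1=-1075/444, M2=596/111, M3=-1855/444, M4=815/444, M5=0
seg 0: a=2, c=M0/2=0, d=(M1−M0)/(6·3)=-1075/7992, b=Δ0−h0·(2M0+M1)/6=161/296
seg 1: a=0, c=M1/2=-1075/888, d=(M2−M1)/(6·1)=1153/888, b=Δ1−h1·(2M1+M2)/6=-457/148
seg 2: a=-3, c=M2/2=298/111, d=(M3−M2)/(6·3)=-157/296, b=Δ2−h2·(2M2+M3)/6=-1433/888
seg 3: a=2, c=M3/2=-1855/888, d=(M4−M3)/(6·2)=445/888, b=Δ3−h3·(2M3+M4)/6=77/444
seg 4: a=-2, c=M4/2=815/888, d=(M5−M4)/(6·3)=-815/7992, b=Δ4−h4·(2M4+M5)/6=-321/148
t_q=45/4 → seg 4, τ=9/4; S=-2+-321/148·τ+815/888·τ²+-815/7992·τ³=-64321/18944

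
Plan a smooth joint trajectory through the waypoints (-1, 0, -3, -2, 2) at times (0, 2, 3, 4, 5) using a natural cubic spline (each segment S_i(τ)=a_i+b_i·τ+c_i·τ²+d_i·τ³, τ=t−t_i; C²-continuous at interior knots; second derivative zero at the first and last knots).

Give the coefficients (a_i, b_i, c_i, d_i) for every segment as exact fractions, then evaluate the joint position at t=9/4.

  seg 0: a=-1 b=87/43 c=0 d=-131/344
  seg 1: a=0 b=-219/86 c=-393/172 d=315/172
  seg 2: a=-3 b=-279/172 c=138/43 d=-101/172
  seg 3: a=-2 b=261/86 c=249/172 d=-83/172
S(9/4) = -8265/11008

Δ: Δ0=1/2, Δ1=-3, Δ2=1, Δ3=4
row 1: diag=6, rhs=-21; c'=1/6, d'=-7/2
row 2: denom=4−1·1/6=23/6; d'=(24−1·-7/2)/(23/6)=165/23
row 3: denom=4−1·6/23=86/23; d'=(18−1·165/23)/(86/23)=249/86
back: M3=249/86
back: M2=165/23−6/23·249/86=276/43
back: M1=-7/2−1/6·276/43=-393/86
M: M0=0, M1=-393/86, M2=276/43, M3=249/86, M4=0
seg 0: a=-1, c=M0/2=0, d=(M1−M0)/(6·2)=-131/344, b=Δ0−h0·(2M0+M1)/6=87/43
seg 1: a=0, c=M1/2=-393/172, d=(M2−M1)/(6·1)=315/172, b=Δ1−h1·(2M1+M2)/6=-219/86
seg 2: a=-3, c=M2/2=138/43, d=(M3−M2)/(6·1)=-101/172, b=Δ2−h2·(2M2+M3)/6=-279/172
seg 3: a=-2, c=M3/2=249/172, d=(M4−M3)/(6·1)=-83/172, b=Δ3−h3·(2M3+M4)/6=261/86
t_q=9/4 → seg 1, τ=1/4; S=0+-219/86·τ+-393/172·τ²+315/172·τ³=-8265/11008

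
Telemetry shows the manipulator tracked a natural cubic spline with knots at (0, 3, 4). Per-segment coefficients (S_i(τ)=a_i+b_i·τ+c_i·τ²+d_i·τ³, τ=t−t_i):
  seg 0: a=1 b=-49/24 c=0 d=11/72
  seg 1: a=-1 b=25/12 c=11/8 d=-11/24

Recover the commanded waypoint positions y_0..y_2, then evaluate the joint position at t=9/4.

y_0=1 y_1=-1 y_2=2
S(9/4) = -949/512

y_0 = S_0(0) = a_0 = 1
y_1 = S_1(0) = a_1 = -1
y_2 = S_1(1) = 2
t_q=9/4 is in segment 0 (τ=9/4); S_0(τ)=-949/512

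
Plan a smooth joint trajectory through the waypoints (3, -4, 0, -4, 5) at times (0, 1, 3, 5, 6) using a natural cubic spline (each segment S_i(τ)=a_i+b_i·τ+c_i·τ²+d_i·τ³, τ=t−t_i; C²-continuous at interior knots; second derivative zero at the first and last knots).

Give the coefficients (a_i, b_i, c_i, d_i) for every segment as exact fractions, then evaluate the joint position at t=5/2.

  seg 0: a=3 b=-271/30 c=0 d=61/30
  seg 1: a=-4 b=-44/15 c=61/10 d=-109/60
  seg 2: a=0 b=-1/3 c=-24/5 d=119/60
  seg 3: a=-4 b=64/15 c=71/10 d=-71/30
S(5/2) = -129/160

Δ: Δ0=-7, Δ1=2, Δ2=-2, Δ3=9
row 1: diag=6, rhs=54; c'=1/3, d'=9
row 2: denom=8−2·1/3=22/3; d'=(-24−2·9)/(22/3)=-63/11
row 3: denom=6−2·3/11=60/11; d'=(66−2·-63/11)/(60/11)=71/5
back: M3=71/5
back: M2=-63/11−3/11·71/5=-48/5
back: M1=9−1/3·-48/5=61/5
M: M0=0, M1=61/5, M2=-48/5, M3=71/5, M4=0
seg 0: a=3, c=M0/2=0, d=(M1−M0)/(6·1)=61/30, b=Δ0−h0·(2M0+M1)/6=-271/30
seg 1: a=-4, c=M1/2=61/10, d=(M2−M1)/(6·2)=-109/60, b=Δ1−h1·(2M1+M2)/6=-44/15
seg 2: a=0, c=M2/2=-24/5, d=(M3−M2)/(6·2)=119/60, b=Δ2−h2·(2M2+M3)/6=-1/3
seg 3: a=-4, c=M3/2=71/10, d=(M4−M3)/(6·1)=-71/30, b=Δ3−h3·(2M3+M4)/6=64/15
t_q=5/2 → seg 1, τ=3/2; S=-4+-44/15·τ+61/10·τ²+-109/60·τ³=-129/160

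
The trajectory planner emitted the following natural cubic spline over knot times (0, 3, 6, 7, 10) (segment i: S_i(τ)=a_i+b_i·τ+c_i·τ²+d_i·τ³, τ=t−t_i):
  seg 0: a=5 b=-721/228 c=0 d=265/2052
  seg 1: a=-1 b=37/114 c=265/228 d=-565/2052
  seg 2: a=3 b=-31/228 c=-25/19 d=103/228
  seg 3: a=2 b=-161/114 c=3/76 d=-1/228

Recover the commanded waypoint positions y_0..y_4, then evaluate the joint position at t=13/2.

y_0=5 y_1=-1 y_2=3 y_3=2 y_4=-2
S(13/2) = 1617/608

y_0 = S_0(0) = a_0 = 5
y_1 = S_1(0) = a_1 = -1
y_2 = S_2(0) = a_2 = 3
y_3 = S_3(0) = a_3 = 2
y_4 = S_3(3) = -2
t_q=13/2 is in segment 2 (τ=1/2); S_2(τ)=1617/608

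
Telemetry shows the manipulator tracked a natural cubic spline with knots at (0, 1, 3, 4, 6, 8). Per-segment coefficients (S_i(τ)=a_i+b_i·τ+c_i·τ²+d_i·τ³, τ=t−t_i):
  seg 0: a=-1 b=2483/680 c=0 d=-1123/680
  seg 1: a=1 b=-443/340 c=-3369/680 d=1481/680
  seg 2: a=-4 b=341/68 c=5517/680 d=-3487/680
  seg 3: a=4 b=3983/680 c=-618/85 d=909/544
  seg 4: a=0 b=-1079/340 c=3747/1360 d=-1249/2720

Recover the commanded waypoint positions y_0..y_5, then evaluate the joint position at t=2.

y_0=-1 y_1=1 y_2=-4 y_3=4 y_4=0 y_5=1
S(2) = -1047/340

y_0 = S_0(0) = a_0 = -1
y_1 = S_1(0) = a_1 = 1
y_2 = S_2(0) = a_2 = -4
y_3 = S_3(0) = a_3 = 4
y_4 = S_4(0) = a_4 = 0
y_5 = S_4(2) = 1
t_q=2 is in segment 1 (τ=1); S_1(τ)=-1047/340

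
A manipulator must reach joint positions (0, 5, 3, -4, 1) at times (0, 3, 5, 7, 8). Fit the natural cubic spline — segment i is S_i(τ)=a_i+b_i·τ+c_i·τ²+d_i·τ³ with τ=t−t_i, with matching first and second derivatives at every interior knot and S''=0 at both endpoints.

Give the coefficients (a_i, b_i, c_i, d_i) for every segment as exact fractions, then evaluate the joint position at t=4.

  seg 0: a=0 b=80/39 c=0 d=-5/117
  seg 1: a=5 b=35/39 c=-5/13 d=-11/39
  seg 2: a=3 b=-157/39 c=-27/13 d=365/312
  seg 3: a=-4 b=133/78 c=257/52 d=-257/156
S(4) = 68/13

Δ: Δ0=5/3, Δ1=-1, Δ2=-7/2, Δ3=5
row 1: diag=10, rhs=-16; c'=1/5, d'=-8/5
row 2: denom=8−2·1/5=38/5; d'=(-15−2·-8/5)/(38/5)=-59/38
row 3: denom=6−2·5/19=104/19; d'=(51−2·-59/38)/(104/19)=257/26
back: M3=257/26
back: M2=-59/38−5/19·257/26=-54/13
back: M1=-8/5−1/5·-54/13=-10/13
M: M0=0, M1=-10/13, M2=-54/13, M3=257/26, M4=0
seg 0: a=0, c=M0/2=0, d=(M1−M0)/(6·3)=-5/117, b=Δ0−h0·(2M0+M1)/6=80/39
seg 1: a=5, c=M1/2=-5/13, d=(M2−M1)/(6·2)=-11/39, b=Δ1−h1·(2M1+M2)/6=35/39
seg 2: a=3, c=M2/2=-27/13, d=(M3−M2)/(6·2)=365/312, b=Δ2−h2·(2M2+M3)/6=-157/39
seg 3: a=-4, c=M3/2=257/52, d=(M4−M3)/(6·1)=-257/156, b=Δ3−h3·(2M3+M4)/6=133/78
t_q=4 → seg 1, τ=1; S=5+35/39·τ+-5/13·τ²+-11/39·τ³=68/13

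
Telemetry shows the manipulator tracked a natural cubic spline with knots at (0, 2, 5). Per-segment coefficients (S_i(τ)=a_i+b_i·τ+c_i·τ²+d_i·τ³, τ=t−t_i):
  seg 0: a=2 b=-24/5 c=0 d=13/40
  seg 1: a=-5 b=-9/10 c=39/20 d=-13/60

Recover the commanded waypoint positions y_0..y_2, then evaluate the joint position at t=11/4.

y_0 = S_0(0) = a_0 = 2
y_1 = S_1(0) = a_1 = -5
y_2 = S_1(3) = 4
t_q=11/4 is in segment 1 (τ=3/4); S_1(τ)=-5977/1280

y_0=2 y_1=-5 y_2=4
S(11/4) = -5977/1280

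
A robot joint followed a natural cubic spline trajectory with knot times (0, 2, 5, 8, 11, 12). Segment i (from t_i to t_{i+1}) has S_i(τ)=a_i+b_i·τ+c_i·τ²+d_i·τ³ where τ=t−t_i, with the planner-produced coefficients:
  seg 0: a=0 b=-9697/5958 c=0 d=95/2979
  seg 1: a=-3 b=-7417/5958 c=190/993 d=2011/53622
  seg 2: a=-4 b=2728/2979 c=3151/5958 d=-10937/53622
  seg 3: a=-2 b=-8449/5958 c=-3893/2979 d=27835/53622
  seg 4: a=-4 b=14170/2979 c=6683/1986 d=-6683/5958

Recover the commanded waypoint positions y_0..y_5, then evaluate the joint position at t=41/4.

y_0 = S_0(0) = a_0 = 0
y_1 = S_1(0) = a_1 = -3
y_2 = S_2(0) = a_2 = -4
y_3 = S_3(0) = a_3 = -2
y_4 = S_4(0) = a_4 = -4
y_5 = S_4(1) = 3
t_q=41/4 is in segment 3 (τ=9/4); S_3(τ)=-249701/42368

y_0=0 y_1=-3 y_2=-4 y_3=-2 y_4=-4 y_5=3
S(41/4) = -249701/42368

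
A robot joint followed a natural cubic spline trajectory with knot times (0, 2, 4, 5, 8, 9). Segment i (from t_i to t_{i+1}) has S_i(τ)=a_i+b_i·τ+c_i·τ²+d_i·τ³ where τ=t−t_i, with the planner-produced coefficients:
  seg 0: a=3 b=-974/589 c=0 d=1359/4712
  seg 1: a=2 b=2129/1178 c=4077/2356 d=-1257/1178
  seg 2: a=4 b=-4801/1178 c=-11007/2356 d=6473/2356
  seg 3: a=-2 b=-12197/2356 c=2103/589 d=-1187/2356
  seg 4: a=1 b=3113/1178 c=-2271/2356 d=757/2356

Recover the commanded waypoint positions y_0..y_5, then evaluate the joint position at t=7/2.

y_0=3 y_1=2 y_2=4 y_3=-2 y_4=1 y_5=3
S(7/2) = 23575/4712

y_0 = S_0(0) = a_0 = 3
y_1 = S_1(0) = a_1 = 2
y_2 = S_2(0) = a_2 = 4
y_3 = S_3(0) = a_3 = -2
y_4 = S_4(0) = a_4 = 1
y_5 = S_4(1) = 3
t_q=7/2 is in segment 1 (τ=3/2); S_1(τ)=23575/4712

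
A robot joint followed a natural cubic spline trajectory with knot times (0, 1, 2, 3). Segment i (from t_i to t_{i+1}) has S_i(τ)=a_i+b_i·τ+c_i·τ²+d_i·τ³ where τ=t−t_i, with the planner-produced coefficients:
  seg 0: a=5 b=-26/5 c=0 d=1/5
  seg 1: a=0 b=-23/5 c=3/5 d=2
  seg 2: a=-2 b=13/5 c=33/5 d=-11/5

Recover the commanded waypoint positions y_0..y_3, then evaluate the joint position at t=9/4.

y_0 = S_0(0) = a_0 = 5
y_1 = S_1(0) = a_1 = 0
y_2 = S_2(0) = a_2 = -2
y_3 = S_2(1) = 5
t_q=9/4 is in segment 2 (τ=1/4); S_2(τ)=-311/320

y_0=5 y_1=0 y_2=-2 y_3=5
S(9/4) = -311/320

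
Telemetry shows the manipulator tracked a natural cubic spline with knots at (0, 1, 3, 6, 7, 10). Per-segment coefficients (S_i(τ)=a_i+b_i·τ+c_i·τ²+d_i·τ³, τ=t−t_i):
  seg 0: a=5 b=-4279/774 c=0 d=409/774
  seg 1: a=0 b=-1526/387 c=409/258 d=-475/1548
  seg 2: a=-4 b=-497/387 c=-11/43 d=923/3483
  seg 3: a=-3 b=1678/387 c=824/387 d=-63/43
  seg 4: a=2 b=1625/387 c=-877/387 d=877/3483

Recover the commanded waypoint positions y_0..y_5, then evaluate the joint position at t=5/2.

y_0 = S_0(0) = a_0 = 5
y_1 = S_1(0) = a_1 = 0
y_2 = S_2(0) = a_2 = -4
y_3 = S_3(0) = a_3 = -3
y_4 = S_4(0) = a_4 = 2
y_5 = S_4(3) = 1
t_q=5/2 is in segment 1 (τ=3/2); S_1(τ)=-13967/4128

y_0=5 y_1=0 y_2=-4 y_3=-3 y_4=2 y_5=1
S(5/2) = -13967/4128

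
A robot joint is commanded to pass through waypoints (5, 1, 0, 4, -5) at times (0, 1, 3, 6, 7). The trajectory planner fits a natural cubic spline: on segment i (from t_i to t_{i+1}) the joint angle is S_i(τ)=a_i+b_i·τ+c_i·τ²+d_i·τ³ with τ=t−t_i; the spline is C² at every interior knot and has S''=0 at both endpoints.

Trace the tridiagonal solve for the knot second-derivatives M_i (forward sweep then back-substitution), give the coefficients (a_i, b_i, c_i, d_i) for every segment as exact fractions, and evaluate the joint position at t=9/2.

Δ: Δ0=-4, Δ1=-1/2, Δ2=4/3, Δ3=-9
row 1: diag=6, rhs=21; c'=1/3, d'=7/2
row 2: denom=10−2·1/3=28/3; d'=(11−2·7/2)/(28/3)=3/7
row 3: denom=8−3·9/28=197/28; d'=(-62−3·3/7)/(197/28)=-1772/197
back: M3=-1772/197
back: M2=3/7−9/28·-1772/197=654/197
back: M1=7/2−1/3·654/197=943/394
M: M0=0, M1=943/394, M2=654/197, M3=-1772/197, M4=0
seg 0: a=5, c=M0/2=0, d=(M1−M0)/(6·1)=943/2364, b=Δ0−h0·(2M0+M1)/6=-10399/2364
seg 1: a=1, c=M1/2=943/788, d=(M2−M1)/(6·2)=365/4728, b=Δ1−h1·(2M1+M2)/6=-3785/1182
seg 2: a=0, c=M2/2=327/197, d=(M3−M2)/(6·3)=-1213/1773, b=Δ2−h2·(2M2+M3)/6=1484/591
seg 3: a=4, c=M3/2=-886/197, d=(M4−M3)/(6·1)=886/591, b=Δ3−h3·(2M3+M4)/6=-3547/591
t_q=9/2 → seg 2, τ=3/2; S=0+1484/591·τ+327/197·τ²+-1213/1773·τ³=8183/1576

  seg 0: a=5 b=-10399/2364 c=0 d=943/2364
  seg 1: a=1 b=-3785/1182 c=943/788 d=365/4728
  seg 2: a=0 b=1484/591 c=327/197 d=-1213/1773
  seg 3: a=4 b=-3547/591 c=-886/197 d=886/591
S(9/2) = 8183/1576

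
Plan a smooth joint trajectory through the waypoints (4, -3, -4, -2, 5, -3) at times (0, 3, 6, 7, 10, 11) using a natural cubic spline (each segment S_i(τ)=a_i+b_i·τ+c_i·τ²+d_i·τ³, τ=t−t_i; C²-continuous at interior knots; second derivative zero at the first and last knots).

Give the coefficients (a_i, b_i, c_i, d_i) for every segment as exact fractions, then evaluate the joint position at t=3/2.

Δ: Δ0=-7/3, Δ1=-1/3, Δ2=2, Δ3=7/3, Δ4=-8
row 1: diag=12, rhs=12; c'=1/4, d'=1
row 2: denom=8−3·1/4=29/4; d'=(14−3·1)/(29/4)=44/29
row 3: denom=8−1·4/29=228/29; d'=(2−1·44/29)/(228/29)=7/114
row 4: denom=8−3·29/76=521/76; d'=(-62−3·7/114)/(521/76)=-4726/521
back: M4=-4726/521
back: M3=7/114−29/76·-4726/521=5506/1563
back: M2=44/29−4/29·5506/1563=1612/1563
back: M1=1−1/4·1612/1563=1160/1563
M: M0=0, M1=1160/1563, M2=1612/1563, M3=5506/1563, M4=-4726/521, M5=0
seg 0: a=4, c=M0/2=0, d=(M1−M0)/(6·3)=580/14067, b=Δ0−h0·(2M0+M1)/6=-1409/521
seg 1: a=-3, c=M1/2=580/1563, d=(M2−M1)/(6·3)=226/14067, b=Δ1−h1·(2M1+M2)/6=-829/521
seg 2: a=-4, c=M2/2=806/1563, d=(M3−M2)/(6·1)=649/1563, b=Δ2−h2·(2M2+M3)/6=557/521
seg 3: a=-2, c=M3/2=2753/1563, d=(M4−M3)/(6·3)=-9842/14067, b=Δ3−h3·(2M3+M4)/6=5230/1563
seg 4: a=5, c=M4/2=-2363/521, d=(M5−M4)/(6·1)=2363/1563, b=Δ4−h4·(2M4+M5)/6=-7778/1563
t_q=3/2 → seg 0, τ=3/2; S=4+-1409/521·τ+0·τ²+580/14067·τ³=43/521

  seg 0: a=4 b=-1409/521 c=0 d=580/14067
  seg 1: a=-3 b=-829/521 c=580/1563 d=226/14067
  seg 2: a=-4 b=557/521 c=806/1563 d=649/1563
  seg 3: a=-2 b=5230/1563 c=2753/1563 d=-9842/14067
  seg 4: a=5 b=-7778/1563 c=-2363/521 d=2363/1563
S(3/2) = 43/521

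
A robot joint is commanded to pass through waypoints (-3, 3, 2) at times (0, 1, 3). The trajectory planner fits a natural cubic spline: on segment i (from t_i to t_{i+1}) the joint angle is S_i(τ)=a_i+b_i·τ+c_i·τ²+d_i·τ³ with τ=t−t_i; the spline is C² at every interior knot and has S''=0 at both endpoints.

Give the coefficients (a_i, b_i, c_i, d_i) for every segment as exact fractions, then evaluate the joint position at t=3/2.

  seg 0: a=-3 b=85/12 c=0 d=-13/12
  seg 1: a=3 b=23/6 c=-13/4 d=13/24
S(3/2) = 267/64

Δ: Δ0=6, Δ1=-1/2
row 1: diag=6, rhs=-39; c'=1/3, d'=-13/2
back: M1=-13/2
M: M0=0, M1=-13/2, M2=0
seg 0: a=-3, c=M0/2=0, d=(M1−M0)/(6·1)=-13/12, b=Δ0−h0·(2M0+M1)/6=85/12
seg 1: a=3, c=M1/2=-13/4, d=(M2−M1)/(6·2)=13/24, b=Δ1−h1·(2M1+M2)/6=23/6
t_q=3/2 → seg 1, τ=1/2; S=3+23/6·τ+-13/4·τ²+13/24·τ³=267/64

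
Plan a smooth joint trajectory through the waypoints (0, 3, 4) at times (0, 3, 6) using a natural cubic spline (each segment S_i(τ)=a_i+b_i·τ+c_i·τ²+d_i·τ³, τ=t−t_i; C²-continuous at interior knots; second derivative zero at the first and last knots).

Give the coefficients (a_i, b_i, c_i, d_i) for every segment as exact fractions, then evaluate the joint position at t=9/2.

  seg 0: a=0 b=7/6 c=0 d=-1/54
  seg 1: a=3 b=2/3 c=-1/6 d=1/54
S(9/2) = 59/16

Δ: Δ0=1, Δ1=1/3
row 1: diag=12, rhs=-4; c'=1/4, d'=-1/3
back: M1=-1/3
M: M0=0, M1=-1/3, M2=0
seg 0: a=0, c=M0/2=0, d=(M1−M0)/(6·3)=-1/54, b=Δ0−h0·(2M0+M1)/6=7/6
seg 1: a=3, c=M1/2=-1/6, d=(M2−M1)/(6·3)=1/54, b=Δ1−h1·(2M1+M2)/6=2/3
t_q=9/2 → seg 1, τ=3/2; S=3+2/3·τ+-1/6·τ²+1/54·τ³=59/16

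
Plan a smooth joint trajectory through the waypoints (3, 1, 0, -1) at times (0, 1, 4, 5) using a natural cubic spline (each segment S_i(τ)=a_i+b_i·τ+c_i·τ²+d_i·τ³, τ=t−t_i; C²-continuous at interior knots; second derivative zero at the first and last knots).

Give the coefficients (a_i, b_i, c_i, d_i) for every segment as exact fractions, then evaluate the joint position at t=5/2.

Δ: Δ0=-2, Δ1=-1/3, Δ2=-1
row 1: diag=8, rhs=10; c'=3/8, d'=5/4
row 2: denom=8−3·3/8=55/8; d'=(-4−3·5/4)/(55/8)=-62/55
back: M2=-62/55
back: M1=5/4−3/8·-62/55=92/55
M: M0=0, M1=92/55, M2=-62/55, M3=0
seg 0: a=3, c=M0/2=0, d=(M1−M0)/(6·1)=46/165, b=Δ0−h0·(2M0+M1)/6=-376/165
seg 1: a=1, c=M1/2=46/55, d=(M2−M1)/(6·3)=-7/45, b=Δ1−h1·(2M1+M2)/6=-238/165
seg 2: a=0, c=M2/2=-31/55, d=(M3−M2)/(6·1)=31/165, b=Δ2−h2·(2M2+M3)/6=-103/165
t_q=5/2 → seg 1, τ=3/2; S=1+-238/165·τ+46/55·τ²+-7/45·τ³=17/88

  seg 0: a=3 b=-376/165 c=0 d=46/165
  seg 1: a=1 b=-238/165 c=46/55 d=-7/45
  seg 2: a=0 b=-103/165 c=-31/55 d=31/165
S(5/2) = 17/88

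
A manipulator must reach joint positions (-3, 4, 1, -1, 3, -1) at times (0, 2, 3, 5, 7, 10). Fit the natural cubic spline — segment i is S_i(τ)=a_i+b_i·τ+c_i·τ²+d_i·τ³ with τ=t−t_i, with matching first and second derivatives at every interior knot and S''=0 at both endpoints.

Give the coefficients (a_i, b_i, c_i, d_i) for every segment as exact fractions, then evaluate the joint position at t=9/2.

Δ: Δ0=7/2, Δ1=-3, Δ2=-1, Δ3=2, Δ4=-4/3
row 1: diag=6, rhs=-39; c'=1/6, d'=-13/2
row 2: denom=6−1·1/6=35/6; d'=(12−1·-13/2)/(35/6)=111/35
row 3: denom=8−2·12/35=256/35; d'=(18−2·111/35)/(256/35)=51/32
row 4: denom=10−2·35/128=605/64; d'=(-20−2·51/32)/(605/64)=-1484/605
back: M4=-1484/605
back: M3=51/32−35/128·-1484/605=274/121
back: M2=111/35−12/35·274/121=1449/605
back: M1=-13/2−1/6·1449/605=-4174/605
M: M0=0, M1=-4174/605, M2=1449/605, M3=274/121, M4=-1484/605, M5=0
seg 0: a=-3, c=M0/2=0, d=(M1−M0)/(6·2)=-2087/3630, b=Δ0−h0·(2M0+M1)/6=21053/3630
seg 1: a=4, c=M1/2=-2087/605, d=(M2−M1)/(6·1)=5623/3630, b=Δ1−h1·(2M1+M2)/6=-3991/3630
seg 2: a=1, c=M2/2=1449/1210, d=(M3−M2)/(6·2)=-79/7260, b=Δ2−h2·(2M2+M3)/6=-553/165
seg 3: a=-1, c=M3/2=137/121, d=(M4−M3)/(6·2)=-1427/3630, b=Δ3−h3·(2M3+M4)/6=2374/1815
seg 4: a=3, c=M4/2=-742/605, d=(M5−M4)/(6·3)=742/5445, b=Δ4−h4·(2M4+M5)/6=2032/1815
t_q=9/2 → seg 2, τ=3/2; S=1+-553/165·τ+1449/1210·τ²+-79/7260·τ³=-5303/3872

  seg 0: a=-3 b=21053/3630 c=0 d=-2087/3630
  seg 1: a=4 b=-3991/3630 c=-2087/605 d=5623/3630
  seg 2: a=1 b=-553/165 c=1449/1210 d=-79/7260
  seg 3: a=-1 b=2374/1815 c=137/121 d=-1427/3630
  seg 4: a=3 b=2032/1815 c=-742/605 d=742/5445
S(9/2) = -5303/3872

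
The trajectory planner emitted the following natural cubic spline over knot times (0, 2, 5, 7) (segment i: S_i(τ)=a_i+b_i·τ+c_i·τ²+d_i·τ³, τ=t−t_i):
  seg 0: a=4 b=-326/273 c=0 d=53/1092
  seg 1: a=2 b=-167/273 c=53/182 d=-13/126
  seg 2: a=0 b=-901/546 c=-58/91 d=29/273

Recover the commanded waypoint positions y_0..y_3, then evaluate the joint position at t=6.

y_0=4 y_1=2 y_2=0 y_3=-5
S(6) = -397/182

y_0 = S_0(0) = a_0 = 4
y_1 = S_1(0) = a_1 = 2
y_2 = S_2(0) = a_2 = 0
y_3 = S_2(2) = -5
t_q=6 is in segment 2 (τ=1); S_2(τ)=-397/182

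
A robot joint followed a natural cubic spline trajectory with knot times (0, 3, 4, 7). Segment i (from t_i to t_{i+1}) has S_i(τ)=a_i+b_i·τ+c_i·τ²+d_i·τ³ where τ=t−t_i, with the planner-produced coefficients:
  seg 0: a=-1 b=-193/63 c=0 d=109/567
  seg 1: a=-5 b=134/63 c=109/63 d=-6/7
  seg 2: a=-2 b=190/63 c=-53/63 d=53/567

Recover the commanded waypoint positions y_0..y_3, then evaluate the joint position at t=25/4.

y_0 = S_0(0) = a_0 = -1
y_1 = S_1(0) = a_1 = -5
y_2 = S_2(0) = a_2 = -2
y_3 = S_2(3) = 2
t_q=25/4 is in segment 2 (τ=9/4); S_2(τ)=713/448

y_0=-1 y_1=-5 y_2=-2 y_3=2
S(25/4) = 713/448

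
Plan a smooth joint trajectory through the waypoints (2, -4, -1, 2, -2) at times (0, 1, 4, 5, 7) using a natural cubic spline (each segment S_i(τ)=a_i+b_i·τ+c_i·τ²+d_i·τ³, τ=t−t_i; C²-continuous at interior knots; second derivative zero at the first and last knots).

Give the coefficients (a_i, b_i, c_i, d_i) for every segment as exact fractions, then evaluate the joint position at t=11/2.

  seg 0: a=2 b=-1105/161 c=0 d=139/161
  seg 1: a=-4 b=-688/161 c=417/161 d=-134/483
  seg 2: a=-1 b=608/161 c=15/161 d=-20/23
  seg 3: a=2 b=218/161 c=-405/161 d=135/322
S(11/2) = 773/368

Δ: Δ0=-6, Δ1=1, Δ2=3, Δ3=-2
row 1: diag=8, rhs=42; c'=3/8, d'=21/4
row 2: denom=8−3·3/8=55/8; d'=(12−3·21/4)/(55/8)=-6/11
row 3: denom=6−1·8/55=322/55; d'=(-30−1·-6/11)/(322/55)=-810/161
back: M3=-810/161
back: M2=-6/11−8/55·-810/161=30/161
back: M1=21/4−3/8·30/161=834/161
M: M0=0, M1=834/161, M2=30/161, M3=-810/161, M4=0
seg 0: a=2, c=M0/2=0, d=(M1−M0)/(6·1)=139/161, b=Δ0−h0·(2M0+M1)/6=-1105/161
seg 1: a=-4, c=M1/2=417/161, d=(M2−M1)/(6·3)=-134/483, b=Δ1−h1·(2M1+M2)/6=-688/161
seg 2: a=-1, c=M2/2=15/161, d=(M3−M2)/(6·1)=-20/23, b=Δ2−h2·(2M2+M3)/6=608/161
seg 3: a=2, c=M3/2=-405/161, d=(M4−M3)/(6·2)=135/322, b=Δ3−h3·(2M3+M4)/6=218/161
t_q=11/2 → seg 3, τ=1/2; S=2+218/161·τ+-405/161·τ²+135/322·τ³=773/368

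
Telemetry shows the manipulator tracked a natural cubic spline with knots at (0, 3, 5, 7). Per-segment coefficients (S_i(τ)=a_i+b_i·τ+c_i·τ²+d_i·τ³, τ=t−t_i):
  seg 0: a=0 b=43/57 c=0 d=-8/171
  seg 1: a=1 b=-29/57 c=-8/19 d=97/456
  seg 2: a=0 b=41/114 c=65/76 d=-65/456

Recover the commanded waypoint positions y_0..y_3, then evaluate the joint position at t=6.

y_0 = S_0(0) = a_0 = 0
y_1 = S_1(0) = a_1 = 1
y_2 = S_2(0) = a_2 = 0
y_3 = S_2(2) = 3
t_q=6 is in segment 2 (τ=1); S_2(τ)=163/152

y_0=0 y_1=1 y_2=0 y_3=3
S(6) = 163/152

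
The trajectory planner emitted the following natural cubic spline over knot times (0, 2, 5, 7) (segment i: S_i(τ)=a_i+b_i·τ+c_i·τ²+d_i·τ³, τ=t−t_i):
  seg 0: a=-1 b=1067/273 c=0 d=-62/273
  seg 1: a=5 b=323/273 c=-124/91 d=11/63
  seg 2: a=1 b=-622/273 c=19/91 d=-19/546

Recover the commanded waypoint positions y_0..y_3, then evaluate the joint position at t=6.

y_0=-1 y_1=5 y_2=1 y_3=-3
S(6) = -201/182

y_0 = S_0(0) = a_0 = -1
y_1 = S_1(0) = a_1 = 5
y_2 = S_2(0) = a_2 = 1
y_3 = S_2(2) = -3
t_q=6 is in segment 2 (τ=1); S_2(τ)=-201/182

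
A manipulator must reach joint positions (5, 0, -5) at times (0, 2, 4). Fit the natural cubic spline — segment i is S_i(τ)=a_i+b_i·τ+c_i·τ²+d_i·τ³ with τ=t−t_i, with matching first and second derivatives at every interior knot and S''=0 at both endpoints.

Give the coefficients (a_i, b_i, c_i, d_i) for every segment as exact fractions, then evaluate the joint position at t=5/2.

Δ: Δ0=-5/2, Δ1=-5/2
row 1: diag=8, rhs=0; c'=1/4, d'=0
back: M1=0
M: M0=0, M1=0, M2=0
seg 0: a=5, c=M0/2=0, d=(M1−M0)/(6·2)=0, b=Δ0−h0·(2M0+M1)/6=-5/2
seg 1: a=0, c=M1/2=0, d=(M2−M1)/(6·2)=0, b=Δ1−h1·(2M1+M2)/6=-5/2
t_q=5/2 → seg 1, τ=1/2; S=0+-5/2·τ+0·τ²+0·τ³=-5/4

  seg 0: a=5 b=-5/2 c=0 d=0
  seg 1: a=0 b=-5/2 c=0 d=0
S(5/2) = -5/4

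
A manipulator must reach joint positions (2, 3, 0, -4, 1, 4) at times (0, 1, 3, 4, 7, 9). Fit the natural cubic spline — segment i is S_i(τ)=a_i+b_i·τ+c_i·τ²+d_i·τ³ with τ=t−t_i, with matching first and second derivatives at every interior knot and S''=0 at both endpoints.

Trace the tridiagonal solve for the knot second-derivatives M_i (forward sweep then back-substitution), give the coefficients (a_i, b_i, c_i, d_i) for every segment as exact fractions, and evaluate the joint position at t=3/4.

  seg 0: a=2 b=2087/1659 c=0 d=-428/1659
  seg 1: a=3 b=803/1659 c=-428/553 d=-1447/13272
  seg 2: a=0 b=-13007/3318 c=-3159/2212 d=8947/6636
  seg 3: a=-4 b=-18127/6636 c=1447/553 d=-2545/6636
  seg 4: a=1 b=8671/3318 c=-1847/2212 d=1847/13272
S(3/4) = 3583/1264

Δ: Δ0=1, Δ1=-3/2, Δ2=-4, Δ3=5/3, Δ4=3/2
row 1: diag=6, rhs=-15; c'=1/3, d'=-5/2
row 2: denom=6−2·1/3=16/3; d'=(-15−2·-5/2)/(16/3)=-15/8
row 3: denom=8−1·3/16=125/16; d'=(34−1·-15/8)/(125/16)=574/125
row 4: denom=10−3·48/125=1106/125; d'=(-1−3·574/125)/(1106/125)=-1847/1106
back: M4=-1847/1106
back: M3=574/125−48/125·-1847/1106=2894/553
back: M2=-15/8−3/16·2894/553=-3159/1106
back: M1=-5/2−1/3·-3159/1106=-856/553
M: M0=0, M1=-856/553, M2=-3159/1106, M3=2894/553, M4=-1847/1106, M5=0
seg 0: a=2, c=M0/2=0, d=(M1−M0)/(6·1)=-428/1659, b=Δ0−h0·(2M0+M1)/6=2087/1659
seg 1: a=3, c=M1/2=-428/553, d=(M2−M1)/(6·2)=-1447/13272, b=Δ1−h1·(2M1+M2)/6=803/1659
seg 2: a=0, c=M2/2=-3159/2212, d=(M3−M2)/(6·1)=8947/6636, b=Δ2−h2·(2M2+M3)/6=-13007/3318
seg 3: a=-4, c=M3/2=1447/553, d=(M4−M3)/(6·3)=-2545/6636, b=Δ3−h3·(2M3+M4)/6=-18127/6636
seg 4: a=1, c=M4/2=-1847/2212, d=(M5−M4)/(6·2)=1847/13272, b=Δ4−h4·(2M4+M5)/6=8671/3318
t_q=3/4 → seg 0, τ=3/4; S=2+2087/1659·τ+0·τ²+-428/1659·τ³=3583/1264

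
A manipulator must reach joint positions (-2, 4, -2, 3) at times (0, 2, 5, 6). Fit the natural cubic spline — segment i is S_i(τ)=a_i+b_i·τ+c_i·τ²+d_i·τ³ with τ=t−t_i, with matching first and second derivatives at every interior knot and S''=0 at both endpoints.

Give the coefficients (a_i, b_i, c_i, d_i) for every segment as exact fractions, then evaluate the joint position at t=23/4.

  seg 0: a=-2 b=335/71 c=0 d=-61/142
  seg 1: a=4 b=-31/71 c=-183/71 d=146/213
  seg 2: a=-2 b=185/71 c=255/71 d=-85/71
S(23/4) = 6677/4544

Δ: Δ0=3, Δ1=-2, Δ2=5
row 1: diag=10, rhs=-30; c'=3/10, d'=-3
row 2: denom=8−3·3/10=71/10; d'=(42−3·-3)/(71/10)=510/71
back: M2=510/71
back: M1=-3−3/10·510/71=-366/71
M: M0=0, M1=-366/71, M2=510/71, M3=0
seg 0: a=-2, c=M0/2=0, d=(M1−M0)/(6·2)=-61/142, b=Δ0−h0·(2M0+M1)/6=335/71
seg 1: a=4, c=M1/2=-183/71, d=(M2−M1)/(6·3)=146/213, b=Δ1−h1·(2M1+M2)/6=-31/71
seg 2: a=-2, c=M2/2=255/71, d=(M3−M2)/(6·1)=-85/71, b=Δ2−h2·(2M2+M3)/6=185/71
t_q=23/4 → seg 2, τ=3/4; S=-2+185/71·τ+255/71·τ²+-85/71·τ³=6677/4544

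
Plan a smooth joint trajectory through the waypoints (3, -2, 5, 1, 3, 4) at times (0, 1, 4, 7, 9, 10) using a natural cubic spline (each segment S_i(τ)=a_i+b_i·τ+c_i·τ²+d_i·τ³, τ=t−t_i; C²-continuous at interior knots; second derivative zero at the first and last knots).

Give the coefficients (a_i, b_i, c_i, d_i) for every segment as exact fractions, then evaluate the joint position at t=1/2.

Δ: Δ0=-5, Δ1=7/3, Δ2=-4/3, Δ3=1, Δ4=1
row 1: diag=8, rhs=44; c'=3/8, d'=11/2
row 2: denom=12−3·3/8=87/8; d'=(-22−3·11/2)/(87/8)=-308/87
row 3: denom=10−3·8/29=266/29; d'=(14−3·-308/87)/(266/29)=51/19
row 4: denom=6−2·29/133=740/133; d'=(0−2·51/19)/(740/133)=-357/370
back: M4=-357/370
back: M3=51/19−29/133·-357/370=1071/370
back: M2=-308/87−8/29·1071/370=-2408/555
back: M1=11/2−3/8·-2408/555=2637/370
M: M0=0, M1=2637/370, M2=-2408/555, M3=1071/370, M4=-357/370, M5=0
seg 0: a=3, c=M0/2=0, d=(M1−M0)/(6·1)=879/740, b=Δ0−h0·(2M0+M1)/6=-4579/740
seg 1: a=-2, c=M1/2=2637/740, d=(M2−M1)/(6·3)=-12727/19980, b=Δ1−h1·(2M1+M2)/6=-971/370
seg 2: a=5, c=M2/2=-1204/555, d=(M3−M2)/(6·3)=217/540, b=Δ2−h2·(2M2+M3)/6=1153/740
seg 3: a=1, c=M3/2=1071/740, d=(M4−M3)/(6·2)=-119/370, b=Δ3−h3·(2M3+M4)/6=-45/74
seg 4: a=3, c=M4/2=-357/740, d=(M5−M4)/(6·1)=119/740, b=Δ4−h4·(2M4+M5)/6=489/370
t_q=1/2 → seg 0, τ=1/2; S=3+-4579/740·τ+0·τ²+879/740·τ³=323/5920

  seg 0: a=3 b=-4579/740 c=0 d=879/740
  seg 1: a=-2 b=-971/370 c=2637/740 d=-12727/19980
  seg 2: a=5 b=1153/740 c=-1204/555 d=217/540
  seg 3: a=1 b=-45/74 c=1071/740 d=-119/370
  seg 4: a=3 b=489/370 c=-357/740 d=119/740
S(1/2) = 323/5920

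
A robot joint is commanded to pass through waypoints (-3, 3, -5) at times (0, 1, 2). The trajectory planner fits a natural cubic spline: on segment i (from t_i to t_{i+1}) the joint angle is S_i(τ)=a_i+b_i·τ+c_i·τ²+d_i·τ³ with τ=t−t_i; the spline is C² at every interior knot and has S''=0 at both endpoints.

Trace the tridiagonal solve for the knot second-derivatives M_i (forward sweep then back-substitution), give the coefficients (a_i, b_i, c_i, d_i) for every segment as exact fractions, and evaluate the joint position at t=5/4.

  seg 0: a=-3 b=19/2 c=0 d=-7/2
  seg 1: a=3 b=-1 c=-21/2 d=7/2
S(5/4) = 275/128

Δ: Δ0=6, Δ1=-8
row 1: diag=4, rhs=-84; c'=1/4, d'=-21
back: M1=-21
M: M0=0, M1=-21, M2=0
seg 0: a=-3, c=M0/2=0, d=(M1−M0)/(6·1)=-7/2, b=Δ0−h0·(2M0+M1)/6=19/2
seg 1: a=3, c=M1/2=-21/2, d=(M2−M1)/(6·1)=7/2, b=Δ1−h1·(2M1+M2)/6=-1
t_q=5/4 → seg 1, τ=1/4; S=3+-1·τ+-21/2·τ²+7/2·τ³=275/128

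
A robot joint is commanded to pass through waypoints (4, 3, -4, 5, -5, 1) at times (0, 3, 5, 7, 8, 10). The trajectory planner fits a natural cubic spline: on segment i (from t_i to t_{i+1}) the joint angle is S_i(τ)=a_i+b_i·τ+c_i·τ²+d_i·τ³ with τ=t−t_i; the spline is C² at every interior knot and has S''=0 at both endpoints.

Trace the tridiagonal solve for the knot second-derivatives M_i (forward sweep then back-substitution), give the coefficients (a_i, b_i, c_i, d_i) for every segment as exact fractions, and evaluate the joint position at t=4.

Δ: Δ0=-1/3, Δ1=-7/2, Δ2=9/2, Δ3=-10, Δ4=3
row 1: diag=10, rhs=-19; c'=1/5, d'=-19/10
row 2: denom=8−2·1/5=38/5; d'=(48−2·-19/10)/(38/5)=259/38
row 3: denom=6−2·5/19=104/19; d'=(-87−2·259/38)/(104/19)=-239/13
row 4: denom=6−1·19/104=605/104; d'=(78−1·-239/13)/(605/104)=10024/605
back: M4=10024/605
back: M3=-239/13−19/104·10024/605=-12954/605
back: M2=259/38−5/19·-12954/605=3013/242
back: M1=-19/10−1/5·3013/242=-2656/605
M: M0=0, M1=-2656/605, M2=3013/242, M3=-12954/605, M4=10024/605, M5=0
seg 0: a=4, c=M0/2=0, d=(M1−M0)/(6·3)=-1328/5445, b=Δ0−h0·(2M0+M1)/6=3379/1815
seg 1: a=3, c=M1/2=-1328/605, d=(M2−M1)/(6·2)=20377/14520, b=Δ1−h1·(2M1+M2)/6=-8573/1815
seg 2: a=-4, c=M2/2=3013/484, d=(M3−M2)/(6·2)=-40973/14520, b=Δ2−h2·(2M2+M3)/6=12113/3630
seg 3: a=5, c=M3/2=-6477/605, d=(M4−M3)/(6·1)=11489/1815, b=Δ3−h3·(2M3+M4)/6=-928/165
seg 4: a=-5, c=M4/2=5012/605, d=(M5−M4)/(6·2)=-2506/1815, b=Δ4−h4·(2M4+M5)/6=-14603/1815
t_q=4 → seg 1, τ=1; S=3+-8573/1815·τ+-1328/605·τ²+20377/14520·τ³=-12173/4840

  seg 0: a=4 b=3379/1815 c=0 d=-1328/5445
  seg 1: a=3 b=-8573/1815 c=-1328/605 d=20377/14520
  seg 2: a=-4 b=12113/3630 c=3013/484 d=-40973/14520
  seg 3: a=5 b=-928/165 c=-6477/605 d=11489/1815
  seg 4: a=-5 b=-14603/1815 c=5012/605 d=-2506/1815
S(4) = -12173/4840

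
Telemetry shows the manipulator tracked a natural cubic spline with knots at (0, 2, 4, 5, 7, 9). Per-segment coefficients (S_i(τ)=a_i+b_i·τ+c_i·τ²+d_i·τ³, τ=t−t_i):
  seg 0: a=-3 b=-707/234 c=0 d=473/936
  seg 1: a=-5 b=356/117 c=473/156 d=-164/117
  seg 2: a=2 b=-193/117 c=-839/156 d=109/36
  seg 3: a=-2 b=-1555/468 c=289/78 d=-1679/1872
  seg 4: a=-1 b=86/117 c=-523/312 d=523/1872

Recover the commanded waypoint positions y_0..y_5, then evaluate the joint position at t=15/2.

y_0=-3 y_1=-5 y_2=2 y_3=-2 y_4=-1 y_5=-4
S(15/2) = -5075/4992

y_0 = S_0(0) = a_0 = -3
y_1 = S_1(0) = a_1 = -5
y_2 = S_2(0) = a_2 = 2
y_3 = S_3(0) = a_3 = -2
y_4 = S_4(0) = a_4 = -1
y_5 = S_4(2) = -4
t_q=15/2 is in segment 4 (τ=1/2); S_4(τ)=-5075/4992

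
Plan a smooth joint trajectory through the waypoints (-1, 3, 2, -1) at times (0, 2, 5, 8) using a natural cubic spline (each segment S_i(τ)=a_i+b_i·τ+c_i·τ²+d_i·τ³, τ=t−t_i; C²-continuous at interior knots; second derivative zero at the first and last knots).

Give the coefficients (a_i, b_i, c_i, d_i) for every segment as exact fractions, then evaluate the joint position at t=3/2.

  seg 0: a=-1 b=274/111 c=0 d=-13/111
  seg 1: a=3 b=118/111 c=-26/37 d=79/999
  seg 2: a=2 b=-113/111 c=1/111 d=-1/999
S(3/2) = 683/296

Δ: Δ0=2, Δ1=-1/3, Δ2=-1
row 1: diag=10, rhs=-14; c'=3/10, d'=-7/5
row 2: denom=12−3·3/10=111/10; d'=(-4−3·-7/5)/(111/10)=2/111
back: M2=2/111
back: M1=-7/5−3/10·2/111=-52/37
M: M0=0, M1=-52/37, M2=2/111, M3=0
seg 0: a=-1, c=M0/2=0, d=(M1−M0)/(6·2)=-13/111, b=Δ0−h0·(2M0+M1)/6=274/111
seg 1: a=3, c=M1/2=-26/37, d=(M2−M1)/(6·3)=79/999, b=Δ1−h1·(2M1+M2)/6=118/111
seg 2: a=2, c=M2/2=1/111, d=(M3−M2)/(6·3)=-1/999, b=Δ2−h2·(2M2+M3)/6=-113/111
t_q=3/2 → seg 0, τ=3/2; S=-1+274/111·τ+0·τ²+-13/111·τ³=683/296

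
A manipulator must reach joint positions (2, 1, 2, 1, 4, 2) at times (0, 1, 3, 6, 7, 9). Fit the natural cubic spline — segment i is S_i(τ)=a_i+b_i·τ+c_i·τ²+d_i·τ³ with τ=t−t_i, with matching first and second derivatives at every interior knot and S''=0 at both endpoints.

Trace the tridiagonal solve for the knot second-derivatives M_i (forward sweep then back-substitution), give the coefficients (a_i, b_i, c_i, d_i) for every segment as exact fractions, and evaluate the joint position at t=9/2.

Δ: Δ0=-1, Δ1=1/2, Δ2=-1/3, Δ3=3, Δ4=-1
row 1: diag=6, rhs=9; c'=1/3, d'=3/2
row 2: denom=10−2·1/3=28/3; d'=(-5−2·3/2)/(28/3)=-6/7
row 3: denom=8−3·9/28=197/28; d'=(20−3·-6/7)/(197/28)=632/197
row 4: denom=6−1·28/197=1154/197; d'=(-24−1·632/197)/(1154/197)=-2680/577
back: M4=-2680/577
back: M3=632/197−28/197·-2680/577=2232/577
back: M2=-6/7−9/28·2232/577=-1212/577
back: M1=3/2−1/3·-1212/577=2539/1154
M: M0=0, M1=2539/1154, M2=-1212/577, M3=2232/577, M4=-2680/577, M5=0
seg 0: a=2, c=M0/2=0, d=(M1−M0)/(6·1)=2539/6924, b=Δ0−h0·(2M0+M1)/6=-9463/6924
seg 1: a=1, c=M1/2=2539/2308, d=(M2−M1)/(6·2)=-4963/13848, b=Δ1−h1·(2M1+M2)/6=-923/3462
seg 2: a=2, c=M2/2=-606/577, d=(M3−M2)/(6·3)=574/1731, b=Δ2−h2·(2M2+M3)/6=-289/1731
seg 3: a=1, c=M3/2=1116/577, d=(M4−M3)/(6·1)=-2456/1731, b=Δ3−h3·(2M3+M4)/6=4301/1731
seg 4: a=4, c=M4/2=-1340/577, d=(M5−M4)/(6·2)=670/1731, b=Δ4−h4·(2M4+M5)/6=3629/1731
t_q=9/2 → seg 2, τ=3/2; S=2+-289/1731·τ+-606/577·τ²+574/1731·τ³=1167/2308

  seg 0: a=2 b=-9463/6924 c=0 d=2539/6924
  seg 1: a=1 b=-923/3462 c=2539/2308 d=-4963/13848
  seg 2: a=2 b=-289/1731 c=-606/577 d=574/1731
  seg 3: a=1 b=4301/1731 c=1116/577 d=-2456/1731
  seg 4: a=4 b=3629/1731 c=-1340/577 d=670/1731
S(9/2) = 1167/2308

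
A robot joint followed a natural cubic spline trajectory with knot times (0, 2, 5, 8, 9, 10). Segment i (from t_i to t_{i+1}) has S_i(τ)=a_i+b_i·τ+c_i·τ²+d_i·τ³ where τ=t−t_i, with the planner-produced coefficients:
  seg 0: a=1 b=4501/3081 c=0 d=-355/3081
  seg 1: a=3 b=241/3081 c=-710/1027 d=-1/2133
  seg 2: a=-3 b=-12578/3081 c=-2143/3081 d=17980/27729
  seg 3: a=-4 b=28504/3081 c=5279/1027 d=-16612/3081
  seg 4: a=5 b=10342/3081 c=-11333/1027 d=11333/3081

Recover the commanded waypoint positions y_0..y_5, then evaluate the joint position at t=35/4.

y_0 = S_0(0) = a_0 = 1
y_1 = S_1(0) = a_1 = 3
y_2 = S_2(0) = a_2 = -3
y_3 = S_3(0) = a_3 = -4
y_4 = S_4(0) = a_4 = 5
y_5 = S_4(1) = 1
t_q=35/4 is in segment 3 (τ=3/4); S_3(τ)=2247/632

y_0=1 y_1=3 y_2=-3 y_3=-4 y_4=5 y_5=1
S(35/4) = 2247/632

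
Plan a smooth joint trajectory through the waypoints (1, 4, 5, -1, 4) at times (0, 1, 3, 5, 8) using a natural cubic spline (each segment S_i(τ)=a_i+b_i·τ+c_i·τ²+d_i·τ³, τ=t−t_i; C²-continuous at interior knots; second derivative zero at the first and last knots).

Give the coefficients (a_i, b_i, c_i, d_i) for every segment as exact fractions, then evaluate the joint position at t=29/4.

  seg 0: a=1 b=253/78 c=0 d=-19/78
  seg 1: a=4 b=98/39 c=-19/26 d=-43/312
  seg 2: a=5 b=-161/78 c=-81/52 d=85/156
  seg 3: a=-1 b=-137/78 c=89/52 d=-89/468
S(29/4) = 5147/3328

Δ: Δ0=3, Δ1=1/2, Δ2=-3, Δ3=5/3
row 1: diag=6, rhs=-15; c'=1/3, d'=-5/2
row 2: denom=8−2·1/3=22/3; d'=(-21−2·-5/2)/(22/3)=-24/11
row 3: denom=10−2·3/11=104/11; d'=(28−2·-24/11)/(104/11)=89/26
back: M3=89/26
back: M2=-24/11−3/11·89/26=-81/26
back: M1=-5/2−1/3·-81/26=-19/13
M: M0=0, M1=-19/13, M2=-81/26, M3=89/26, M4=0
seg 0: a=1, c=M0/2=0, d=(M1−M0)/(6·1)=-19/78, b=Δ0−h0·(2M0+M1)/6=253/78
seg 1: a=4, c=M1/2=-19/26, d=(M2−M1)/(6·2)=-43/312, b=Δ1−h1·(2M1+M2)/6=98/39
seg 2: a=5, c=M2/2=-81/52, d=(M3−M2)/(6·2)=85/156, b=Δ2−h2·(2M2+M3)/6=-161/78
seg 3: a=-1, c=M3/2=89/52, d=(M4−M3)/(6·3)=-89/468, b=Δ3−h3·(2M3+M4)/6=-137/78
t_q=29/4 → seg 3, τ=9/4; S=-1+-137/78·τ+89/52·τ²+-89/468·τ³=5147/3328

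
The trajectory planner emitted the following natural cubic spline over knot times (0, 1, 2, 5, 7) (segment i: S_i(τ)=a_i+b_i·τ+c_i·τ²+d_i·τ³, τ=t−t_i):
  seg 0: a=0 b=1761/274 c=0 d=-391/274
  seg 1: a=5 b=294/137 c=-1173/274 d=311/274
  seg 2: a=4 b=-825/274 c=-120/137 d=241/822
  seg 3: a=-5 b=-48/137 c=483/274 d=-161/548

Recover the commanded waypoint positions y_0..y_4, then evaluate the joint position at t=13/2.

y_0 = S_0(0) = a_0 = 0
y_1 = S_1(0) = a_1 = 5
y_2 = S_2(0) = a_2 = 4
y_3 = S_3(0) = a_3 = -5
y_4 = S_3(2) = -1
t_q=13/2 is in segment 3 (τ=3/2); S_3(τ)=-11183/4384

y_0=0 y_1=5 y_2=4 y_3=-5 y_4=-1
S(13/2) = -11183/4384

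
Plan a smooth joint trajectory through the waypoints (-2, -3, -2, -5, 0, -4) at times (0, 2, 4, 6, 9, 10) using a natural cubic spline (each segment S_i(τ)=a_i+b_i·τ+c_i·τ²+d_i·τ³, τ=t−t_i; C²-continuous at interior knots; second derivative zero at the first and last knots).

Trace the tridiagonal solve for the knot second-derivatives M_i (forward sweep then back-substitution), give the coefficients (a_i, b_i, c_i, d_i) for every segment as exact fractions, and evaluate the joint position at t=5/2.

Δ: Δ0=-1/2, Δ1=1/2, Δ2=-3/2, Δ3=5/3, Δ4=-4
row 1: diag=8, rhs=6; c'=1/4, d'=3/4
row 2: denom=8−2·1/4=15/2; d'=(-12−2·3/4)/(15/2)=-9/5
row 3: denom=10−2·4/15=142/15; d'=(19−2·-9/5)/(142/15)=339/142
row 4: denom=8−3·45/142=1001/142; d'=(-34−3·339/142)/(1001/142)=-835/143
back: M4=-835/143
back: M3=339/142−45/142·-835/143=606/143
back: M2=-9/5−4/15·606/143=-419/143
back: M1=3/4−1/4·-419/143=212/143
M: M0=0, M1=212/143, M2=-419/143, M3=606/143, M4=-835/143, M5=0
seg 0: a=-2, c=M0/2=0, d=(M1−M0)/(6·2)=53/429, b=Δ0−h0·(2M0+M1)/6=-853/858
seg 1: a=-3, c=M1/2=106/143, d=(M2−M1)/(6·2)=-631/1716, b=Δ1−h1·(2M1+M2)/6=419/858
seg 2: a=-2, c=M2/2=-419/286, d=(M3−M2)/(6·2)=1025/1716, b=Δ2−h2·(2M2+M3)/6=-823/858
seg 3: a=-5, c=M3/2=303/143, d=(M4−M3)/(6·3)=-131/234, b=Δ3−h3·(2M3+M4)/6=23/66
seg 4: a=0, c=M4/2=-835/286, d=(M5−M4)/(6·1)=835/858, b=Δ4−h4·(2M4+M5)/6=-881/429
t_q=5/2 → seg 1, τ=1/2; S=-3+419/858·τ+106/143·τ²+-631/1716·τ³=-921/352

  seg 0: a=-2 b=-853/858 c=0 d=53/429
  seg 1: a=-3 b=419/858 c=106/143 d=-631/1716
  seg 2: a=-2 b=-823/858 c=-419/286 d=1025/1716
  seg 3: a=-5 b=23/66 c=303/143 d=-131/234
  seg 4: a=0 b=-881/429 c=-835/286 d=835/858
S(5/2) = -921/352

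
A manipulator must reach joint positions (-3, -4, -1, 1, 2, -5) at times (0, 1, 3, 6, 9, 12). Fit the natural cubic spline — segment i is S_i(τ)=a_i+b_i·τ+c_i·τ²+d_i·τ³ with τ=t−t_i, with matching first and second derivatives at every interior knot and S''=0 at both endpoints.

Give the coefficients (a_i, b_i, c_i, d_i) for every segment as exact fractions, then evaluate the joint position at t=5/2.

  seg 0: a=-3 b=-1711/1152 c=0 d=559/1152
  seg 1: a=-4 b=-17/576 c=559/384 d=-199/576
  seg 2: a=-1 b=949/576 c=-79/128 d=1003/10368
  seg 3: a=1 b=641/1152 c=73/288 d=-1133/10368
  seg 4: a=2 b=-503/576 c=-841/1152 d=841/10368
S(5/2) = -743/384

Δ: Δ0=-1, Δ1=3/2, Δ2=2/3, Δ3=1/3, Δ4=-7/3
row 1: diag=6, rhs=15; c'=1/3, d'=5/2
row 2: denom=10−2·1/3=28/3; d'=(-5−2·5/2)/(28/3)=-15/14
row 3: denom=12−3·9/28=309/28; d'=(-2−3·-15/14)/(309/28)=34/309
row 4: denom=12−3·28/103=1152/103; d'=(-16−3·34/309)/(1152/103)=-841/576
back: M4=-841/576
back: M3=34/309−28/103·-841/576=73/144
back: M2=-15/14−9/28·73/144=-79/64
back: M1=5/2−1/3·-79/64=559/192
M: M0=0, M1=559/192, M2=-79/64, M3=73/144, M4=-841/576, M5=0
seg 0: a=-3, c=M0/2=0, d=(M1−M0)/(6·1)=559/1152, b=Δ0−h0·(2M0+M1)/6=-1711/1152
seg 1: a=-4, c=M1/2=559/384, d=(M2−M1)/(6·2)=-199/576, b=Δ1−h1·(2M1+M2)/6=-17/576
seg 2: a=-1, c=M2/2=-79/128, d=(M3−M2)/(6·3)=1003/10368, b=Δ2−h2·(2M2+M3)/6=949/576
seg 3: a=1, c=M3/2=73/288, d=(M4−M3)/(6·3)=-1133/10368, b=Δ3−h3·(2M3+M4)/6=641/1152
seg 4: a=2, c=M4/2=-841/1152, d=(M5−M4)/(6·3)=841/10368, b=Δ4−h4·(2M4+M5)/6=-503/576
t_q=5/2 → seg 1, τ=3/2; S=-4+-17/576·τ+559/384·τ²+-199/576·τ³=-743/384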